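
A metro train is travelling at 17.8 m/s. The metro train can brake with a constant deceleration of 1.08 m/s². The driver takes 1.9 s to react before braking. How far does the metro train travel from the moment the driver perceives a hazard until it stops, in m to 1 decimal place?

Reaction distance = v·t_r = 17.8000 × 1.9 = 33.820 m.
Braking distance = v²/(2a) = 17.8000² / (2 × 1.080) = 316.840 / 2.160 = 146.685 m.
Total = 33.820 + 146.685 = 180.505 m.

Total stopping distance ≈ 180.5 m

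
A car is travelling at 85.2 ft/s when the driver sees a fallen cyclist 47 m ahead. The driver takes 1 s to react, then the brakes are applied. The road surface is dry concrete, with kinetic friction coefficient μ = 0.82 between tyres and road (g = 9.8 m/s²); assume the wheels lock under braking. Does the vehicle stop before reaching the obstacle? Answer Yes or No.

85.2 ft/s × 0.3048 = 25.9690 m/s.
a = μg = 0.82 × 9.8 = 8.036 m/s².
Reaction distance = 25.9690 × 1 = 25.969 m.
Braking distance = v²/(2a) = 674.389 / 16.072 = 41.960 m.
Total stopping distance = 25.969 + 41.960 = 67.929 m, vs 47 m available — it cannot stop in time and overshoots by 67.929 − 47 = 20.929 m.

No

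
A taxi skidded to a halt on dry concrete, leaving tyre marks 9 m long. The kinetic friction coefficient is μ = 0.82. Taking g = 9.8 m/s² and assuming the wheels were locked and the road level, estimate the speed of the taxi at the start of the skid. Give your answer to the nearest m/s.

Deceleration a = μg = 0.82 × 9.8 = 8.036 m/s².
v = √(2a·d) = √(2 × 8.036 × 9) = √144.648 = 12.0270 m/s.

Initial speed ≈ 12 m/s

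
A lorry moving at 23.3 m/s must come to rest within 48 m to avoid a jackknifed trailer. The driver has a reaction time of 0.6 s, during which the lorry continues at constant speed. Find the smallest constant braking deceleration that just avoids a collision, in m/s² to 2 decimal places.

Distance covered during reaction = 23.3000 × 0.6 = 13.980 m.
Distance available for braking: 48 − 13.980 = 34.020 m.
v² = 2a·d ⇒ a = v²/(2d) = 23.3000² / (2 × 34.020) = 542.890 / 68.040 = 7.9790 m/s².

Required deceleration ≈ 7.98 m/s²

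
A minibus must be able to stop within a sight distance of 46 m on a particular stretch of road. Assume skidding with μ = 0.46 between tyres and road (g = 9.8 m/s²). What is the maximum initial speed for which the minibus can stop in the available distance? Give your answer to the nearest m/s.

Maximum speed ≈ 20 m/s

a = μg = 0.46 × 9.8 = 4.508 m/s².
v²/(2a) = d ⇒ v = √(2 × 4.508 × 46) = √414.74 = 20.3652 m/s.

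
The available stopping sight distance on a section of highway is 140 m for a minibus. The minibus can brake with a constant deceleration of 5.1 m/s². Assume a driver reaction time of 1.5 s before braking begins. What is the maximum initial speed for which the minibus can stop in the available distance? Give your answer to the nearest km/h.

Maximum speed ≈ 111 km/h

Stopping distance: v·t_r + v²/(2a) = 140 with t_r = 1.5 s and a = 5.100 m/s².
So v² + 15.300 v − 1428.00 = 0.
Positive root: v = −a·t_r + √((a·t_r)² + 2a·d) = −7.650 + √(58.523 + 1428.00) = 30.9055 m/s.
30.9055 m/s × 3.6 = 111.260 km/h.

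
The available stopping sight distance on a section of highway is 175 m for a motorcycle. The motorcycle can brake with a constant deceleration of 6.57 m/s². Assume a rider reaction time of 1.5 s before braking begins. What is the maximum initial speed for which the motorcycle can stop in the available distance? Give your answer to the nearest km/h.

Stopping distance: v·t_r + v²/(2a) = 175 with t_r = 1.5 s and a = 6.570 m/s².
So v² + 19.710 v − 2299.50 = 0.
Positive root: v = −a·t_r + √((a·t_r)² + 2a·d) = −9.855 + √(97.121 + 2299.50) = 39.1003 m/s.
39.1003 m/s × 3.6 = 140.761 km/h.

Maximum speed ≈ 141 km/h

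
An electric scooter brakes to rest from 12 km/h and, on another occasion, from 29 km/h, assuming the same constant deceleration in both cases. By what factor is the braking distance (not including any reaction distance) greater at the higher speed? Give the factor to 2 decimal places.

Braking distance d = v²/(2a), so with a fixed, d ∝ v².
Factor = (29/12)² = 2.4167² = 5.8404.

Factor ≈ 5.84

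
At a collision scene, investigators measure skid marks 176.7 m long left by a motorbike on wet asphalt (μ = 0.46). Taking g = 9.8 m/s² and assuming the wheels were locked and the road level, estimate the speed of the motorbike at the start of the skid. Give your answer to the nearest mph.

Initial speed ≈ 89 mph

Deceleration a = μg = 0.46 × 9.8 = 4.508 m/s².
v = √(2a·d) = √(2 × 4.508 × 176.7) = √1593.127 = 39.9140 m/s.
= 39.9140 ÷ 0.44704 = 89.285 mph.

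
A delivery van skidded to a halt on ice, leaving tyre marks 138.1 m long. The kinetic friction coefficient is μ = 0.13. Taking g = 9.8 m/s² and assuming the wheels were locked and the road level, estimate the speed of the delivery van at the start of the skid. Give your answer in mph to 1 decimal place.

Deceleration a = μg = 0.13 × 9.8 = 1.274 m/s².
v = √(2a·d) = √(2 × 1.274 × 138.1) = √351.879 = 18.7584 m/s.
= 18.7584 ÷ 0.44704 = 41.961 mph.

Initial speed ≈ 42.0 mph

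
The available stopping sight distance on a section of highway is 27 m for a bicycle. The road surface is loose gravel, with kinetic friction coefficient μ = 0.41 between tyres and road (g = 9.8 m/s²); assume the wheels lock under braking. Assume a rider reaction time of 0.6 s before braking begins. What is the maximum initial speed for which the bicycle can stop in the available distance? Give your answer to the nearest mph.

Maximum speed ≈ 28 mph

a = μg = 0.41 × 9.8 = 4.018 m/s².
Stopping distance: v·t_r + v²/(2a) = 27 with t_r = 0.6 s and a = 4.018 m/s².
So v² + 4.822 v − 216.97 = 0.
Positive root: v = −a·t_r + √((a·t_r)² + 2a·d) = −2.411 + √(5.813 + 216.97) = 12.5149 m/s.
12.5149 m/s ÷ 0.44704 = 27.995 mph.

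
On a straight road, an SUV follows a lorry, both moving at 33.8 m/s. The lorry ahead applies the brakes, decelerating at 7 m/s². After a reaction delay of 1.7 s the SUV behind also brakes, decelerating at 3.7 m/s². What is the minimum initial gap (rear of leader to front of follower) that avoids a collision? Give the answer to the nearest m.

Minimum gap ≈ 130 m

Leader travels v²/(2a_L) = 1142.440 / 14.000 = 81.603 m before stopping.
Follower covers v·t_r = 33.8000 × 1.7 = 57.460 m while reacting, then v²/(2a_F) = 1142.440 / 7.400 = 154.384 m while braking, for a total of 57.460 + 154.384 = 211.844 m.
Since a_F ≤ a_L and the follower starts braking later, the follower is never slower than the leader, so the closest approach is when both have stopped.
Minimum gap = 211.844 − 81.603 = 130.241 m.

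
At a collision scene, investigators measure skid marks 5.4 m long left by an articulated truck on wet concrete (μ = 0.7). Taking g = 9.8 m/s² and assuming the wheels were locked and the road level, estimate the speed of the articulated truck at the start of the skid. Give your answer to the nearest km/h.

Deceleration a = μg = 0.7 × 9.8 = 6.860 m/s².
v = √(2a·d) = √(2 × 6.860 × 5.4) = √74.088 = 8.6074 m/s.
= 8.6074 × 3.6 = 30.987 km/h.

Initial speed ≈ 31 km/h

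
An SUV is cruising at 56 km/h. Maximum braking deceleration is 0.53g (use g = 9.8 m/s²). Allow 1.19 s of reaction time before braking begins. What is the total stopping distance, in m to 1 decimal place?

56 km/h ÷ 3.6 = 15.5556 m/s.
a = 0.53 × 9.8 = 5.194 m/s².
Reaction distance = v·t_r = 15.5556 × 1.19 = 18.511 m.
Braking distance = v²/(2a) = 15.5556² / (2 × 5.194) = 241.977 / 10.388 = 23.294 m.
Total = 18.511 + 23.294 = 41.805 m.

Total stopping distance ≈ 41.8 m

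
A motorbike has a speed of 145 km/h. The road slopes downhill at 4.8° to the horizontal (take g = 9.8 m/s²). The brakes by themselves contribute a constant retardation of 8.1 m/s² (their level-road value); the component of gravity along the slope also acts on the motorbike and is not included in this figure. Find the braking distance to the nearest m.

145 km/h ÷ 3.6 = 40.2778 m/s.
Gravity along the downhill slope reduces the braking deceleration: a_eff = 8.100 − 9.8·sin 4.8° = 8.100 − 0.820 = 7.280 m/s².
Braking distance = v²/(2a) = 40.2778² / (2 × 7.280) = 1622.301 / 14.560 = 111.422 m.

Braking distance ≈ 111 m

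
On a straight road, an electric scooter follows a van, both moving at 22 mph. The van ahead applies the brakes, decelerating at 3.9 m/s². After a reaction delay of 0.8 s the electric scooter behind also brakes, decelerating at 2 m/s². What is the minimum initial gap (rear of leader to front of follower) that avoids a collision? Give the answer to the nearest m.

Minimum gap ≈ 20 m

22 mph × 0.44704 = 9.8349 m/s.
Leader travels v²/(2a_L) = 96.725 / 7.800 = 12.401 m before stopping.
Follower covers v·t_r = 9.8349 × 0.8 = 7.868 m while reacting, then v²/(2a_F) = 96.725 / 4.000 = 24.181 m while braking, for a total of 7.868 + 24.181 = 32.049 m.
Since a_F ≤ a_L and the follower starts braking later, the follower is never slower than the leader, so the closest approach is when both have stopped.
Minimum gap = 32.049 − 12.401 = 19.648 m.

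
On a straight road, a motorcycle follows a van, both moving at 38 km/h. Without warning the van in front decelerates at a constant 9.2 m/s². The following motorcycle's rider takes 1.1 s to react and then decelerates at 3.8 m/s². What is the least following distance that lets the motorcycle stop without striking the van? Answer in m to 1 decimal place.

38 km/h ÷ 3.6 = 10.5556 m/s.
Leader travels v²/(2a_L) = 111.421 / 18.400 = 6.055 m before stopping.
Follower covers v·t_r = 10.5556 × 1.1 = 11.611 m while reacting, then v²/(2a_F) = 111.421 / 7.600 = 14.661 m while braking, for a total of 11.611 + 14.661 = 26.272 m.
Since a_F ≤ a_L and the follower starts braking later, the follower is never slower than the leader, so the closest approach is when both have stopped.
Minimum gap = 26.272 − 6.055 = 20.217 m.

Minimum gap ≈ 20.2 m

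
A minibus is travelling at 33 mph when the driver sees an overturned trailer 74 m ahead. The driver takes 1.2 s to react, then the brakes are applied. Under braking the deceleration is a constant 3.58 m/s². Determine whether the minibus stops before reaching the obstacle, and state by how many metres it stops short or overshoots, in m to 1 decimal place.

Yes — it stops 25.9 m short of the obstacle

33 mph × 0.44704 = 14.7523 m/s.
Reaction distance = 14.7523 × 1.2 = 17.703 m.
Braking distance = v²/(2a) = 217.630 / 7.160 = 30.395 m.
Total stopping distance = 17.703 + 30.395 = 48.098 m, vs 74 m available — it stops with 74 − 48.098 = 25.902 m to spare.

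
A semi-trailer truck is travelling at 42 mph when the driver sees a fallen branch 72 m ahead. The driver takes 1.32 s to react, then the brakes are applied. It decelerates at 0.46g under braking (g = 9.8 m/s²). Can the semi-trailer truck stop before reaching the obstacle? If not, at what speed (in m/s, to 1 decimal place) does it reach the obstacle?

42 mph × 0.44704 = 18.7757 m/s.
a = 0.46 × 9.8 = 4.508 m/s².
Reaction distance = 18.7757 × 1.32 = 24.784 m.
Braking distance = v²/(2a) = 352.527 / 9.016 = 39.100 m.
Total stopping distance = 24.784 + 39.100 = 63.884 m, vs 72 m available — it stops with 72 − 63.884 = 8.116 m to spare.

Yes — it stops about 8.1 m short of the obstacle, so it never reaches it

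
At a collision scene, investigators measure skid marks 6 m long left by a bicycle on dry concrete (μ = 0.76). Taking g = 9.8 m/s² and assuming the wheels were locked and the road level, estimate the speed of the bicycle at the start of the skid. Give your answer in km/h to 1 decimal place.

Initial speed ≈ 34.0 km/h

Deceleration a = μg = 0.76 × 9.8 = 7.448 m/s².
v = √(2a·d) = √(2 × 7.448 × 6) = √89.376 = 9.4539 m/s.
= 9.4539 × 3.6 = 34.034 km/h.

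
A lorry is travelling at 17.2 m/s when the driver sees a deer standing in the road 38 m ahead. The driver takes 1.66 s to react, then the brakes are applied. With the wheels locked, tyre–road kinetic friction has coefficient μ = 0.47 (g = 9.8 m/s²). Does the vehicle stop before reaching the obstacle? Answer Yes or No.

a = μg = 0.47 × 9.8 = 4.606 m/s².
Reaction distance = 17.2000 × 1.66 = 28.552 m.
Braking distance = v²/(2a) = 295.840 / 9.212 = 32.115 m.
Total stopping distance = 28.552 + 32.115 = 60.667 m, vs 38 m available — it cannot stop in time and overshoots by 60.667 − 38 = 22.667 m.

No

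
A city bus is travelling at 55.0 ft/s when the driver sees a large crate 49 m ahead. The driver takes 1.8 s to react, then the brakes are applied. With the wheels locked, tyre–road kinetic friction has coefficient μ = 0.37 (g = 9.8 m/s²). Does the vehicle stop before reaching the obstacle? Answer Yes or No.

No

55 ft/s × 0.3048 = 16.7640 m/s.
a = μg = 0.37 × 9.8 = 3.626 m/s².
Reaction distance = 16.7640 × 1.8 = 30.175 m.
Braking distance = v²/(2a) = 281.032 / 7.252 = 38.752 m.
Total stopping distance = 30.175 + 38.752 = 68.927 m, vs 49 m available — it cannot stop in time and overshoots by 68.927 − 49 = 19.927 m.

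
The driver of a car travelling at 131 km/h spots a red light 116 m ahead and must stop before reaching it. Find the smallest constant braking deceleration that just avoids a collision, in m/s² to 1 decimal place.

131 km/h ÷ 3.6 = 36.3889 m/s.
v² = 2a·d ⇒ a = v²/(2d) = 36.3889² / (2 × 116.000) = 1324.152 / 232.000 = 5.7076 m/s².

Required deceleration ≈ 5.7 m/s²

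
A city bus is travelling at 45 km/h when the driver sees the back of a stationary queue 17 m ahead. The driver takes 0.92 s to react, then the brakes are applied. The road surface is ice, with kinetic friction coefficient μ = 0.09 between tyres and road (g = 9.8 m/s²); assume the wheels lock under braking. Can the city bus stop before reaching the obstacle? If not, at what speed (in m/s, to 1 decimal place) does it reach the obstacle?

No — it strikes the obstacle at 12.1 m/s

45 km/h ÷ 3.6 = 12.5000 m/s.
a = μg = 0.09 × 9.8 = 0.882 m/s².
Reaction distance = 12.5000 × 0.92 = 11.500 m.
Braking distance needed to stop: v²/(2a) = 156.250 / 1.764 = 88.577 m, so total needed = 11.500 + 88.577 = 100.077 m > 17 m — it cannot stop.
Distance remaining when braking begins: 17 − 11.500 = 5.500 m.
v² = v₀² − 2a·d = 156.250 − 2 × 0.882 × 5.500 = 146.548 m²/s².
v = √146.548 = 12.106 m/s.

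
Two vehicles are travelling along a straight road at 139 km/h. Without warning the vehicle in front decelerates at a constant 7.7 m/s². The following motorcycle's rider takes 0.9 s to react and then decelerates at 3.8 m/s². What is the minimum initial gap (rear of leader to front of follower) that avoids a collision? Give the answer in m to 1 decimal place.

139 km/h ÷ 3.6 = 38.6111 m/s.
Leader travels v²/(2a_L) = 1490.817 / 15.400 = 96.806 m before stopping.
Follower covers v·t_r = 38.6111 × 0.9 = 34.750 m while reacting, then v²/(2a_F) = 1490.817 / 7.600 = 196.160 m while braking, for a total of 34.750 + 196.160 = 230.910 m.
Since a_F ≤ a_L and the follower starts braking later, the follower is never slower than the leader, so the closest approach is when both have stopped.
Minimum gap = 230.910 − 96.806 = 134.104 m.

Minimum gap ≈ 134.1 m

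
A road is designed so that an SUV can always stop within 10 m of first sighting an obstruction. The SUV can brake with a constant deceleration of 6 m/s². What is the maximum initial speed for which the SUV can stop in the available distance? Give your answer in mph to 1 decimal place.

Maximum speed ≈ 24.5 mph

v²/(2a) = d ⇒ v = √(2 × 6.000 × 10) = √120.00 = 10.9545 m/s.
10.9545 m/s ÷ 0.44704 = 24.505 mph.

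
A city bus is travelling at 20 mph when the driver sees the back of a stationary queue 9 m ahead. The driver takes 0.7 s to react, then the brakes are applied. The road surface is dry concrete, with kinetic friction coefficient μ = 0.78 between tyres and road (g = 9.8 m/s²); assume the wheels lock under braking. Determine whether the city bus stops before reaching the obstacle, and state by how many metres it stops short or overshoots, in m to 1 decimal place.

20 mph × 0.44704 = 8.9408 m/s.
a = μg = 0.78 × 9.8 = 7.644 m/s².
Reaction distance = 8.9408 × 0.7 = 6.259 m.
Braking distance = v²/(2a) = 79.938 / 15.288 = 5.229 m.
Total stopping distance = 6.259 + 5.229 = 11.488 m, vs 9 m available — it cannot stop in time and overshoots by 11.488 − 9 = 2.488 m.

No — it overshoots by 2.5 m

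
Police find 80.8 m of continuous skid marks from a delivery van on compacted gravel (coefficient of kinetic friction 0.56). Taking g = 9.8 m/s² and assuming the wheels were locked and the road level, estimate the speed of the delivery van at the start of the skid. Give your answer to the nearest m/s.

Deceleration a = μg = 0.56 × 9.8 = 5.488 m/s².
v = √(2a·d) = √(2 × 5.488 × 80.8) = √886.861 = 29.7802 m/s.

Initial speed ≈ 30 m/s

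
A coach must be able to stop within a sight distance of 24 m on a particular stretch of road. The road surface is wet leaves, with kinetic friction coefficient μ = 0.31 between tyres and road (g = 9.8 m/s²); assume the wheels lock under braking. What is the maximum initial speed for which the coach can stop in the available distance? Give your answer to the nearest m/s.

a = μg = 0.31 × 9.8 = 3.038 m/s².
v²/(2a) = d ⇒ v = √(2 × 3.038 × 24) = √145.82 = 12.0756 m/s.

Maximum speed ≈ 12 m/s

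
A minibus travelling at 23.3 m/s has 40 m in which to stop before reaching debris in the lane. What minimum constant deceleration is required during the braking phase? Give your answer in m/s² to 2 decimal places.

Required deceleration ≈ 6.79 m/s²

v² = 2a·d ⇒ a = v²/(2d) = 23.3000² / (2 × 40.000) = 542.890 / 80.000 = 6.7861 m/s².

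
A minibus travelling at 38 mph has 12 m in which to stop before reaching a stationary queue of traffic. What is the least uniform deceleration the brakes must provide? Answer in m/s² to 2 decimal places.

Required deceleration ≈ 12.02 m/s²

38 mph × 0.44704 = 16.9875 m/s.
v² = 2a·d ⇒ a = v²/(2d) = 16.9875² / (2 × 12.000) = 288.575 / 24.000 = 12.0240 m/s².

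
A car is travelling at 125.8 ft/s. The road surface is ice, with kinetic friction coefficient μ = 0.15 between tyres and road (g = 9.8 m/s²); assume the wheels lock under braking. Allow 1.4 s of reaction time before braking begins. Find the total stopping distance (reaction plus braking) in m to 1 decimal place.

Total stopping distance ≈ 553.8 m

125.8 ft/s × 0.3048 = 38.3438 m/s.
a = μg = 0.15 × 9.8 = 1.470 m/s².
Reaction distance = v·t_r = 38.3438 × 1.4 = 53.681 m.
Braking distance = v²/(2a) = 38.3438² / (2 × 1.470) = 1470.247 / 2.940 = 500.084 m.
Total = 53.681 + 500.084 = 553.765 m.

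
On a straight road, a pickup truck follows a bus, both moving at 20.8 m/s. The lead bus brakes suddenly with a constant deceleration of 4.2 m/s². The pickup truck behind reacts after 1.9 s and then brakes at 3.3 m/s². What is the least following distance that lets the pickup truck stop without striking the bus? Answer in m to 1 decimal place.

Leader travels v²/(2a_L) = 432.640 / 8.400 = 51.505 m before stopping.
Follower covers v·t_r = 20.8000 × 1.9 = 39.520 m while reacting, then v²/(2a_F) = 432.640 / 6.600 = 65.552 m while braking, for a total of 39.520 + 65.552 = 105.072 m.
Since a_F ≤ a_L and the follower starts braking later, the follower is never slower than the leader, so the closest approach is when both have stopped.
Minimum gap = 105.072 − 51.505 = 53.567 m.

Minimum gap ≈ 53.6 m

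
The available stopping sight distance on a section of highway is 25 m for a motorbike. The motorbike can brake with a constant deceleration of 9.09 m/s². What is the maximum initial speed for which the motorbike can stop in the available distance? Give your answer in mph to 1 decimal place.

v²/(2a) = d ⇒ v = √(2 × 9.090 × 25) = √454.50 = 21.3190 m/s.
21.3190 m/s ÷ 0.44704 = 47.689 mph.

Maximum speed ≈ 47.7 mph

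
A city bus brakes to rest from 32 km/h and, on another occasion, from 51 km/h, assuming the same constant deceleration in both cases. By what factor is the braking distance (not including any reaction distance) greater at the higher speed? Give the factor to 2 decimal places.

Braking distance d = v²/(2a), so with a fixed, d ∝ v².
Factor = (51/32)² = 1.5938² = 2.5402.

Factor ≈ 2.54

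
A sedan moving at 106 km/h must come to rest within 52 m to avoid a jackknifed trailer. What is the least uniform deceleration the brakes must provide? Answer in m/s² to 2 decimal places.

106 km/h ÷ 3.6 = 29.4444 m/s.
v² = 2a·d ⇒ a = v²/(2d) = 29.4444² / (2 × 52.000) = 866.973 / 104.000 = 8.3363 m/s².

Required deceleration ≈ 8.34 m/s²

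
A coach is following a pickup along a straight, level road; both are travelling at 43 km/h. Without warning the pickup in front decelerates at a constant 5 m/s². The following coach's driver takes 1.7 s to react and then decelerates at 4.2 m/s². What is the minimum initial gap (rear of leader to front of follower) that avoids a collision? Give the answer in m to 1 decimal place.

43 km/h ÷ 3.6 = 11.9444 m/s.
Leader travels v²/(2a_L) = 142.669 / 10.000 = 14.267 m before stopping.
Follower covers v·t_r = 11.9444 × 1.7 = 20.305 m while reacting, then v²/(2a_F) = 142.669 / 8.400 = 16.984 m while braking, for a total of 20.305 + 16.984 = 37.289 m.
Since a_F ≤ a_L and the follower starts braking later, the follower is never slower than the leader, so the closest approach is when both have stopped.
Minimum gap = 37.289 − 14.267 = 23.022 m.

Minimum gap ≈ 23.0 m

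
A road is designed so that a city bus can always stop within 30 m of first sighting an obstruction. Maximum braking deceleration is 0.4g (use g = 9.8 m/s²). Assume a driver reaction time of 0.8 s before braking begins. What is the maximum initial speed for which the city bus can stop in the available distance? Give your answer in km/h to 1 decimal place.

Maximum speed ≈ 45.1 km/h

a = 0.4 × 9.8 = 3.920 m/s².
Stopping distance: v·t_r + v²/(2a) = 30 with t_r = 0.8 s and a = 3.920 m/s².
So v² + 6.272 v − 235.20 = 0.
Positive root: v = −a·t_r + √((a·t_r)² + 2a·d) = −3.136 + √(9.834 + 235.20) = 12.5176 m/s.
12.5176 m/s × 3.6 = 45.063 km/h.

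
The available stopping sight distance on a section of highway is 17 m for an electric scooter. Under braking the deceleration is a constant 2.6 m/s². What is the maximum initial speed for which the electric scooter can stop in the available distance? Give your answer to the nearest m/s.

Maximum speed ≈ 9 m/s

v²/(2a) = d ⇒ v = √(2 × 2.600 × 17) = √88.40 = 9.4021 m/s.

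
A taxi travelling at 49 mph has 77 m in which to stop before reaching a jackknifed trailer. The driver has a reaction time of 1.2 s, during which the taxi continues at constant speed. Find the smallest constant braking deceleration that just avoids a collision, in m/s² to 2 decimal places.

49 mph × 0.44704 = 21.9050 m/s.
Distance covered during reaction = 21.9050 × 1.2 = 26.286 m.
Distance available for braking: 77 − 26.286 = 50.714 m.
v² = 2a·d ⇒ a = v²/(2d) = 21.9050² / (2 × 50.714) = 479.829 / 101.428 = 4.7307 m/s².

Required deceleration ≈ 4.73 m/s²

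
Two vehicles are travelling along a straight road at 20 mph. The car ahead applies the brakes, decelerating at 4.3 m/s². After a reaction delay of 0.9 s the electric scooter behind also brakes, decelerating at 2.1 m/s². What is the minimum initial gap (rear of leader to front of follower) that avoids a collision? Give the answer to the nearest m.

Minimum gap ≈ 18 m

20 mph × 0.44704 = 8.9408 m/s.
Leader travels v²/(2a_L) = 79.938 / 8.600 = 9.295 m before stopping.
Follower covers v·t_r = 8.9408 × 0.9 = 8.047 m while reacting, then v²/(2a_F) = 79.938 / 4.200 = 19.033 m while braking, for a total of 8.047 + 19.033 = 27.080 m.
Since a_F ≤ a_L and the follower starts braking later, the follower is never slower than the leader, so the closest approach is when both have stopped.
Minimum gap = 27.080 − 9.295 = 17.785 m.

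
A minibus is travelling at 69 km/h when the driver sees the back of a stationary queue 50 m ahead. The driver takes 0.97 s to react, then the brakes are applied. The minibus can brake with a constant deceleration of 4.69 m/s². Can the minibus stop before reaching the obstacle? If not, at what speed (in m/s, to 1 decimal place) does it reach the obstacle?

No — it strikes the obstacle at 8.5 m/s

69 km/h ÷ 3.6 = 19.1667 m/s.
Reaction distance = 19.1667 × 0.97 = 18.592 m.
Braking distance needed to stop: v²/(2a) = 367.362 / 9.380 = 39.164 m, so total needed = 18.592 + 39.164 = 57.756 m > 50 m — it cannot stop.
Distance remaining when braking begins: 50 − 18.592 = 31.408 m.
v² = v₀² − 2a·d = 367.362 − 2 × 4.690 × 31.408 = 72.755 m²/s².
v = √72.755 = 8.530 m/s.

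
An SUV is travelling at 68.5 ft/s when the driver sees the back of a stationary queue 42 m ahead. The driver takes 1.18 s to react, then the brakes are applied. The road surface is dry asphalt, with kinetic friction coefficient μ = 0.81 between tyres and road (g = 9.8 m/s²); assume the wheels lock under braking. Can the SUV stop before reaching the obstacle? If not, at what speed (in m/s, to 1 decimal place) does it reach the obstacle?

68.5 ft/s × 0.3048 = 20.8788 m/s.
a = μg = 0.81 × 9.8 = 7.938 m/s².
Reaction distance = 20.8788 × 1.18 = 24.637 m.
Braking distance needed to stop: v²/(2a) = 435.924 / 15.876 = 27.458 m, so total needed = 24.637 + 27.458 = 52.095 m > 42 m — it cannot stop.
Distance remaining when braking begins: 42 − 24.637 = 17.363 m.
v² = v₀² − 2a·d = 435.924 − 2 × 7.938 × 17.363 = 160.269 m²/s².
v = √160.269 = 12.660 m/s.

No — it strikes the obstacle at 12.7 m/s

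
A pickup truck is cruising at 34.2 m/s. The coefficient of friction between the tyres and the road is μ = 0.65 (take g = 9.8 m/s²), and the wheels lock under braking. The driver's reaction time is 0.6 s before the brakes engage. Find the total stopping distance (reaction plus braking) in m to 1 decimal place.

a = μg = 0.65 × 9.8 = 6.370 m/s².
Reaction distance = v·t_r = 34.2000 × 0.6 = 20.520 m.
Braking distance = v²/(2a) = 34.2000² / (2 × 6.370) = 1169.640 / 12.740 = 91.808 m.
Total = 20.520 + 91.808 = 112.328 m.

Total stopping distance ≈ 112.3 m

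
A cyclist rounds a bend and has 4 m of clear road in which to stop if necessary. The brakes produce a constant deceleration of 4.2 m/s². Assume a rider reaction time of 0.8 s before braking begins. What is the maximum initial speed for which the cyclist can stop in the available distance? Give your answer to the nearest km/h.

Maximum speed ≈ 12 km/h

Stopping distance: v·t_r + v²/(2a) = 4 with t_r = 0.8 s and a = 4.200 m/s².
So v² + 6.720 v − 33.60 = 0.
Positive root: v = −a·t_r + √((a·t_r)² + 2a·d) = −3.360 + √(11.290 + 33.60) = 3.3400 m/s.
3.3400 m/s × 3.6 = 12.024 km/h.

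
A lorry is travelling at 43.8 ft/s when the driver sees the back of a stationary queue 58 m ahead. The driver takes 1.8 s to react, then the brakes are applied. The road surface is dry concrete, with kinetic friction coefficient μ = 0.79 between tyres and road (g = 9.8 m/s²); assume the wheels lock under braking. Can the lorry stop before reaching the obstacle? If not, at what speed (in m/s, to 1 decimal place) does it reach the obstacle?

Yes — it stops about 22.5 m short of the obstacle, so it never reaches it

43.8 ft/s × 0.3048 = 13.3502 m/s.
a = μg = 0.79 × 9.8 = 7.742 m/s².
Reaction distance = 13.3502 × 1.8 = 24.030 m.
Braking distance = v²/(2a) = 178.228 / 15.484 = 11.510 m.
Total stopping distance = 24.030 + 11.510 = 35.540 m, vs 58 m available — it stops with 58 − 35.540 = 22.460 m to spare.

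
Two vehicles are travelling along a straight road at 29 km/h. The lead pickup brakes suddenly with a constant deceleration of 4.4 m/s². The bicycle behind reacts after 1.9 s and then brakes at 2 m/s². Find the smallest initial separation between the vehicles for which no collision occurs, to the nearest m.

Minimum gap ≈ 24 m

29 km/h ÷ 3.6 = 8.0556 m/s.
Leader travels v²/(2a_L) = 64.893 / 8.800 = 7.374 m before stopping.
Follower covers v·t_r = 8.0556 × 1.9 = 15.306 m while reacting, then v²/(2a_F) = 64.893 / 4.000 = 16.223 m while braking, for a total of 15.306 + 16.223 = 31.529 m.
Since a_F ≤ a_L and the follower starts braking later, the follower is never slower than the leader, so the closest approach is when both have stopped.
Minimum gap = 31.529 − 7.374 = 24.155 m.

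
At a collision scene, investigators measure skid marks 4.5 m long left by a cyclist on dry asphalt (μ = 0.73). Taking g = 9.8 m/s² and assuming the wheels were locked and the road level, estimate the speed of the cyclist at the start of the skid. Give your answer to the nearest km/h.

Deceleration a = μg = 0.73 × 9.8 = 7.154 m/s².
v = √(2a·d) = √(2 × 7.154 × 4.5) = √64.386 = 8.0241 m/s.
= 8.0241 × 3.6 = 28.887 km/h.

Initial speed ≈ 29 km/h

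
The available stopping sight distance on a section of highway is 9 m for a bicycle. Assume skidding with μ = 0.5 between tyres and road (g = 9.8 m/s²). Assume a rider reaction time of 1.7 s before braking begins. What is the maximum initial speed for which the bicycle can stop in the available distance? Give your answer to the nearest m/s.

Maximum speed ≈ 4 m/s

a = μg = 0.5 × 9.8 = 4.900 m/s².
Stopping distance: v·t_r + v²/(2a) = 9 with t_r = 1.7 s and a = 4.900 m/s².
So v² + 16.660 v − 88.20 = 0.
Positive root: v = −a·t_r + √((a·t_r)² + 2a·d) = −8.330 + √(69.389 + 88.20) = 4.2234 m/s.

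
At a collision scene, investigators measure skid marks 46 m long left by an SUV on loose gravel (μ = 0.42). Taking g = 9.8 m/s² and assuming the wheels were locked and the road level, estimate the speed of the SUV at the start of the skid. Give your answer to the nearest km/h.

Initial speed ≈ 70 km/h

Deceleration a = μg = 0.42 × 9.8 = 4.116 m/s².
v = √(2a·d) = √(2 × 4.116 × 46) = √378.672 = 19.4595 m/s.
= 19.4595 × 3.6 = 70.054 km/h.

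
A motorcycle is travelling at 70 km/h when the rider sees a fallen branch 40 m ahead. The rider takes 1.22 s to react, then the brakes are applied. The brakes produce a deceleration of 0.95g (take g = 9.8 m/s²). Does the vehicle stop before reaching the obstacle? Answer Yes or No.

70 km/h ÷ 3.6 = 19.4444 m/s.
a = 0.95 × 9.8 = 9.310 m/s².
Reaction distance = 19.4444 × 1.22 = 23.722 m.
Braking distance = v²/(2a) = 378.085 / 18.620 = 20.305 m.
Total stopping distance = 23.722 + 20.305 = 44.027 m, vs 40 m available — it cannot stop in time and overshoots by 44.027 − 40 = 4.027 m.

No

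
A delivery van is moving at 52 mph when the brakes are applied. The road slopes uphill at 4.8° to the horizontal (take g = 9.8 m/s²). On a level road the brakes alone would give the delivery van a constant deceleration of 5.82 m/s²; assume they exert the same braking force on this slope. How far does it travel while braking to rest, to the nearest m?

52 mph × 0.44704 = 23.2461 m/s.
Gravity along the uphill slope adds to the braking deceleration: a_eff = 5.820 + 9.8·sin 4.8° = 5.820 + 0.820 = 6.640 m/s².
Braking distance = v²/(2a) = 23.2461² / (2 × 6.640) = 540.381 / 13.280 = 40.691 m.

Braking distance ≈ 41 m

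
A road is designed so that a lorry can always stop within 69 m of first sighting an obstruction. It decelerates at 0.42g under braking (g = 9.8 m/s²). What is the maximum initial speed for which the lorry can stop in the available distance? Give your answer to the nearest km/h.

a = 0.42 × 9.8 = 4.116 m/s².
v²/(2a) = d ⇒ v = √(2 × 4.116 × 69) = √568.01 = 23.8330 m/s.
23.8330 m/s × 3.6 = 85.799 km/h.

Maximum speed ≈ 86 km/h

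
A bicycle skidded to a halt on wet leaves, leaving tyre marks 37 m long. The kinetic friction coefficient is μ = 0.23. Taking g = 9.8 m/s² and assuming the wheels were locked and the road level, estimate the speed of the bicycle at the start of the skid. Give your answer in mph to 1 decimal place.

Initial speed ≈ 28.9 mph

Deceleration a = μg = 0.23 × 9.8 = 2.254 m/s².
v = √(2a·d) = √(2 × 2.254 × 37) = √166.796 = 12.9150 m/s.
= 12.9150 ÷ 0.44704 = 28.890 mph.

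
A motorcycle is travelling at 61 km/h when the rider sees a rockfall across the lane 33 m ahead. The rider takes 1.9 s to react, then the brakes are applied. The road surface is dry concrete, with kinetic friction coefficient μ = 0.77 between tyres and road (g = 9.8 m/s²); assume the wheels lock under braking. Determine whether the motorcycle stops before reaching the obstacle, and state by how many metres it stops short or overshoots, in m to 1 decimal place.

61 km/h ÷ 3.6 = 16.9444 m/s.
a = μg = 0.77 × 9.8 = 7.546 m/s².
Reaction distance = 16.9444 × 1.9 = 32.194 m.
Braking distance = v²/(2a) = 287.113 / 15.092 = 19.024 m.
Total stopping distance = 32.194 + 19.024 = 51.218 m, vs 33 m available — it cannot stop in time and overshoots by 51.218 − 33 = 18.218 m.

No — it overshoots by 18.2 m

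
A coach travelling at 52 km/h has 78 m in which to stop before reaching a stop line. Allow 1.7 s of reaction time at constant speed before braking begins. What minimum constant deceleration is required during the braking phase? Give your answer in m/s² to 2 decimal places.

52 km/h ÷ 3.6 = 14.4444 m/s.
Distance covered during reaction = 14.4444 × 1.7 = 24.555 m.
Distance available for braking: 78 − 24.555 = 53.445 m.
v² = 2a·d ⇒ a = v²/(2d) = 14.4444² / (2 × 53.445) = 208.641 / 106.890 = 1.9519 m/s².

Required deceleration ≈ 1.95 m/s²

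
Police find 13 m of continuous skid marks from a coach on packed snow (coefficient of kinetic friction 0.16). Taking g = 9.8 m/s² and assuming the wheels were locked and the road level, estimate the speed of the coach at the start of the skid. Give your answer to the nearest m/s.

Initial speed ≈ 6 m/s

Deceleration a = μg = 0.16 × 9.8 = 1.568 m/s².
v = √(2a·d) = √(2 × 1.568 × 13) = √40.768 = 6.3850 m/s.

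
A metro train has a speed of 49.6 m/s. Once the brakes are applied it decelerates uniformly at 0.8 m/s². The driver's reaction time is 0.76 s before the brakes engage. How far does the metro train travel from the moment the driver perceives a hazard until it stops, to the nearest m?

Reaction distance = v·t_r = 49.6000 × 0.76 = 37.696 m.
Braking distance = v²/(2a) = 49.6000² / (2 × 0.800) = 2460.160 / 1.600 = 1537.600 m.
Total = 37.696 + 1537.600 = 1575.296 m.

Total stopping distance ≈ 1575 m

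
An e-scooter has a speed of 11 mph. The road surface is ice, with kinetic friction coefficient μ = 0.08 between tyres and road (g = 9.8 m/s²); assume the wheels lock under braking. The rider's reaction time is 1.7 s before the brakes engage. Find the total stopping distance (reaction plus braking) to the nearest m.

Total stopping distance ≈ 24 m

11 mph × 0.44704 = 4.9174 m/s.
a = μg = 0.08 × 9.8 = 0.784 m/s².
Reaction distance = v·t_r = 4.9174 × 1.7 = 8.360 m.
Braking distance = v²/(2a) = 4.9174² / (2 × 0.784) = 24.181 / 1.568 = 15.422 m.
Total = 8.360 + 15.422 = 23.782 m.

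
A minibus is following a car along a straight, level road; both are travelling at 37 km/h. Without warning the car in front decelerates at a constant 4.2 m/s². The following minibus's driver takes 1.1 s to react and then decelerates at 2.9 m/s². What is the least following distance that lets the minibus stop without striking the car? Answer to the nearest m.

37 km/h ÷ 3.6 = 10.2778 m/s.
Leader travels v²/(2a_L) = 105.633 / 8.400 = 12.575 m before stopping.
Follower covers v·t_r = 10.2778 × 1.1 = 11.306 m while reacting, then v²/(2a_F) = 105.633 / 5.800 = 18.213 m while braking, for a total of 11.306 + 18.213 = 29.519 m.
Since a_F ≤ a_L and the follower starts braking later, the follower is never slower than the leader, so the closest approach is when both have stopped.
Minimum gap = 29.519 − 12.575 = 16.944 m.

Minimum gap ≈ 17 m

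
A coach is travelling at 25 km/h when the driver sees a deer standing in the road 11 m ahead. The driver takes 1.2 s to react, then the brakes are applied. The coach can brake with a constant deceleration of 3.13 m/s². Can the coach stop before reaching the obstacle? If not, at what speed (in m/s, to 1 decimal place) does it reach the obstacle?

No — it strikes the obstacle at 5.6 m/s

25 km/h ÷ 3.6 = 6.9444 m/s.
Reaction distance = 6.9444 × 1.2 = 8.333 m.
Braking distance needed to stop: v²/(2a) = 48.225 / 6.260 = 7.704 m, so total needed = 8.333 + 7.704 = 16.037 m > 11 m — it cannot stop.
Distance remaining when braking begins: 11 − 8.333 = 2.667 m.
v² = v₀² − 2a·d = 48.225 − 2 × 3.130 × 2.667 = 31.530 m²/s².
v = √31.530 = 5.615 m/s.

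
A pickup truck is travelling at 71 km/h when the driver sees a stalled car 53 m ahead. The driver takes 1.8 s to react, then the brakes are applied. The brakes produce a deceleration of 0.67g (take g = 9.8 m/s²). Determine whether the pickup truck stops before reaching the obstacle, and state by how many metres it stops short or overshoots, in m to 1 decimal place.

No — it overshoots by 12.1 m

71 km/h ÷ 3.6 = 19.7222 m/s.
a = 0.67 × 9.8 = 6.566 m/s².
Reaction distance = 19.7222 × 1.8 = 35.500 m.
Braking distance = v²/(2a) = 388.965 / 13.132 = 29.620 m.
Total stopping distance = 35.500 + 29.620 = 65.120 m, vs 53 m available — it cannot stop in time and overshoots by 65.120 − 53 = 12.120 m.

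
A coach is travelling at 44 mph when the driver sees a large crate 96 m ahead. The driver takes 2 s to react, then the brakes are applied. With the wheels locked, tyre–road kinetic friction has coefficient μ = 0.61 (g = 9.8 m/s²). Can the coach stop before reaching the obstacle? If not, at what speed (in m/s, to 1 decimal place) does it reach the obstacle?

44 mph × 0.44704 = 19.6698 m/s.
a = μg = 0.61 × 9.8 = 5.978 m/s².
Reaction distance = 19.6698 × 2 = 39.340 m.
Braking distance = v²/(2a) = 386.901 / 11.956 = 32.360 m.
Total stopping distance = 39.340 + 32.360 = 71.700 m, vs 96 m available — it stops with 96 − 71.700 = 24.300 m to spare.

Yes — it stops about 24.3 m short of the obstacle, so it never reaches it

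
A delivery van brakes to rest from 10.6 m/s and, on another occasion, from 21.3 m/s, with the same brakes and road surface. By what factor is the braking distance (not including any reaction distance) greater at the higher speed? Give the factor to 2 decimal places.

Braking distance d = v²/(2a), so with a fixed, d ∝ v².
Factor = (21.3/10.6)² = 2.0094² = 4.0377.

Factor ≈ 4.04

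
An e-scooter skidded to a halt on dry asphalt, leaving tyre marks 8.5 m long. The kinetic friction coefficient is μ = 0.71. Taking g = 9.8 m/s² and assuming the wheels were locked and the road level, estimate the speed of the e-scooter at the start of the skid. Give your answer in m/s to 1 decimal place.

Initial speed ≈ 10.9 m/s

Deceleration a = μg = 0.71 × 9.8 = 6.958 m/s².
v = √(2a·d) = √(2 × 6.958 × 8.5) = √118.286 = 10.8759 m/s.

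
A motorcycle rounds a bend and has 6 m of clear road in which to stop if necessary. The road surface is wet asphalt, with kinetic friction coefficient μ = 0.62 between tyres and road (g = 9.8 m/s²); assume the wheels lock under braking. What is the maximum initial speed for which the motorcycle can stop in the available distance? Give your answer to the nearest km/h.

Maximum speed ≈ 31 km/h

a = μg = 0.62 × 9.8 = 6.076 m/s².
v²/(2a) = d ⇒ v = √(2 × 6.076 × 6) = √72.91 = 8.5387 m/s.
8.5387 m/s × 3.6 = 30.739 km/h.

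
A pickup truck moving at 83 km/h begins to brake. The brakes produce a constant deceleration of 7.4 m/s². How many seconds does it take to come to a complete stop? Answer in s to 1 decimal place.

83 km/h ÷ 3.6 = 23.0556 m/s.
Braking time = v/a = 23.0556 / 7.400 = 3.116 s.

Braking time ≈ 3.1 s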